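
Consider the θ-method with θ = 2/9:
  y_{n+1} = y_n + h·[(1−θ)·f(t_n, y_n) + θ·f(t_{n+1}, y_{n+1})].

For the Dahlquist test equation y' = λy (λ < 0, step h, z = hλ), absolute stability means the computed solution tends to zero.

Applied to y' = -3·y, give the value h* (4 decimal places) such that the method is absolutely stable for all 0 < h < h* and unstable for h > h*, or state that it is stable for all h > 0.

On y'=λy, z=hλ:
  y_{n+1} = y_n + z·[7/9·y_n + 2/9·y_{n+1}] ⇒ (1 − 2/9z)y_{n+1} = (1 + 7/9z)y_n
  R(z) = (1 + 7/9z)/(1 − 2/9z).

Need |R(x)|<1, x<0.
x=-1.35: |R|=0.0385
R=−1: 1+7/9x = −1+2/9x ⇒ -5/9x=2 ⇒ x=2/(-5/9)=-3.6000
Confirm numerically:
  x=-3.443: |R|=0.95059 <1
  x=-3.233: |R|=0.88135 <1
  x=-2.693: |R|=0.68476 <1
  x=-1.968: |R|=0.36920 <1
  x=-3.810: |R|=1.06318 >1
  x=-3.746: |R|=1.04426 >1
  x=-3.634: |R|=1.01045 >1
So |R|<1 on (-3.6000, 0).

(-3.6000,0); λ=-3 ⇒ h* = (18/5)/3 = 1.2000.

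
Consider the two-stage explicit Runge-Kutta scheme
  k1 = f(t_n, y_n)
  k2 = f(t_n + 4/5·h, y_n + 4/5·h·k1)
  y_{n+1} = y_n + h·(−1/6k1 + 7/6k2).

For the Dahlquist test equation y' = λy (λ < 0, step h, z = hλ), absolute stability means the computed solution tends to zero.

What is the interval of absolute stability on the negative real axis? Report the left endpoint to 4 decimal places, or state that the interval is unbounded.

On y'=λy, z=hλ:
  k1=λy_n ⇒ h·k1=z·y_n;  k2=λ(1+4/5z)y_n ⇒ h·k2=z(1+4/5z)y_n
  y_{n+1}/y_n = 1 − 1/6z + 7/6z(1+4/5z) = 1 + z + 14/15z²
  R(z) = 1 + z + 14/15z².

Boundary: |R(x)|=1, x<0.
x=-1.12: |R|=1.0508
R=1: x+14/15x²=0 ⇒ x=−15/14=-1.0714; min R=1−1/(4·14/15)=0.7321>−1
Confirm numerically:
  x=-0.855: |R|=0.82729 <1
  x=-0.701: |R|=0.75764 <1
  x=-0.498: |R|=0.73347 <1
  x=-1.453: |R|=1.51746 >1
  x=-1.316: |R|=1.30040 >1
Stable set (-1.0714, 0).

(-1.0714, 0).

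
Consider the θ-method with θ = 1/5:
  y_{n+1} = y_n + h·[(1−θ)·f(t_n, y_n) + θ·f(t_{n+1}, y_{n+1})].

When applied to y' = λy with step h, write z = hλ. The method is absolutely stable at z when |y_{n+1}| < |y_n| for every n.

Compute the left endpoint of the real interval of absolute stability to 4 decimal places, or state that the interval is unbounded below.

Set f=λy, z=hλ:
  y_{n+1} = y_n + z·[4/5·y_n + 1/5·y_{n+1}] ⇒ (1 − 1/5z)y_{n+1} = (1 + 4/5z)y_n
  R(z) = (1 + 4/5z)/(1 − 1/5z).

Solve |R(x)|<1 on ℝ⁻.
x=-0.9: |R|=0.2373
R=−1: 1+4/5x = −1+1/5x ⇒ -3/5x=2 ⇒ x=2/(-3/5)=-3.3333
Confirm numerically:
  x=-2.742: |R|=0.77086 <1
  x=-2.693: |R|=0.75029 <1
  x=-2.082: |R|=0.46992 <1
  x=-1.382: |R|=0.08273 <1
  x=-3.855: |R|=1.17674 >1
  x=-3.375: |R|=1.01493 >1
Interval (-3.3333, 0).

left endpoint -3.3333.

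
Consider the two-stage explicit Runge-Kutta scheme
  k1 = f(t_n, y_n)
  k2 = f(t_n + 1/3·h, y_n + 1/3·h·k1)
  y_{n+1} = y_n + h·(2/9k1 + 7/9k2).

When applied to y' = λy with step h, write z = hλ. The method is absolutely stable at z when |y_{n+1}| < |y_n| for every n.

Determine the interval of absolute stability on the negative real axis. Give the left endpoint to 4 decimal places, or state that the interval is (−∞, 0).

(-3.8571, 0).

Set f=λy, z=hλ:
  k1=λy_n ⇒ h·k1=z·y_n;  k2=λ(1+1/3z)y_n ⇒ h·k2=z(1+1/3z)y_n
  y_{n+1}/y_n = 1 + 2/9z + 7/9z(1+1/3z) = 1 + z + 7/27z²
  Hence R(z) = 1 + z + 7/27z².

Find x<0 with |R(x)|<1.
x=-0.5: |R|=0.5648
R=1: x+7/27x²=0 ⇒ x=−27/7=-3.8571; min R=1−1/(4·7/27)=0.0357>−1
Confirm numerically:
  x=-3.037: |R|=0.35424 <1
  x=-2.310: |R|=0.07343 <1
  x=-1.637: |R|=0.05775 <1
  x=-4.434: |R|=1.66313 >1
  x=-4.403: |R|=1.62311 >1
  x=-4.362: |R|=1.57094 >1
Interval (-3.8571, 0).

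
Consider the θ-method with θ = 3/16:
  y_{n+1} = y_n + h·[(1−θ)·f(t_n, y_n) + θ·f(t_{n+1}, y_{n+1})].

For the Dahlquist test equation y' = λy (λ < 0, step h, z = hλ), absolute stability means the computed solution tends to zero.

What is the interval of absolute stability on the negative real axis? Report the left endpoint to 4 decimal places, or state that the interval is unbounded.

Test eqn y'=λy, z=hλ:
  y_{n+1} = y_n + z·[13/16·y_n + 3/16·y_{n+1}] ⇒ (1 − 3/16z)y_{n+1} = (1 + 13/16z)y_n
  so R(z) = (1 + 13/16z)/(1 − 3/16z).

Find x<0 with |R(x)|<1.
x=-0.94: |R|=0.2009
R=−1: 1+13/16x = −1+3/16x ⇒ -5/8x=2 ⇒ x=2/(-5/8)=-3.2000
Confirm numerically:
  x=-3.123: |R|=0.96965 <1
  x=-2.268: |R|=0.59130 <1
  x=-2.075: |R|=0.49381 <1
  x=-1.796: |R|=0.34356 <1
  x=-3.721: |R|=1.19181 >1
  x=-3.709: |R|=1.18764 >1
  x=-3.266: |R|=1.02558 >1
Interval (-3.2000, 0).

(-3.2000, 0).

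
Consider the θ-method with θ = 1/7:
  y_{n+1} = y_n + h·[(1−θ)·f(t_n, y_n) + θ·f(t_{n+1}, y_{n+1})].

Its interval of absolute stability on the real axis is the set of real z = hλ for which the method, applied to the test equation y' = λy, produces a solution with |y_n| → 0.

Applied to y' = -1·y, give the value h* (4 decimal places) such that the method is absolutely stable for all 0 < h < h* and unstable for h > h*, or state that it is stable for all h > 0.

(-2.8000,0); λ=-1 ⇒ h* = (14/5)/1 = 2.8000.

Set f=λy, z=hλ:
  y_{n+1} = y_n + z·[6/7·y_n + 1/7·y_{n+1}] ⇒ (1 − 1/7z)y_{n+1} = (1 + 6/7z)y_n
  Hence R(z) = (1 + 6/7z)/(1 − 1/7z).

Boundary: |R(x)|=1, x<0.
x=-0.78: |R|=0.2982
R=−1: 1+6/7x = −1+1/7x ⇒ -5/7x=2 ⇒ x=2/(-5/7)=-2.8000
Confirm numerically:
  x=-2.579: |R|=0.88464 <1
  x=-1.723: |R|=0.38267 <1
  x=-1.415: |R|=0.17706 <1
  x=-1.175: |R|=0.00612 <1
  x=-2.946: |R|=1.07340 >1
  x=-2.875: |R|=1.03797 >1
  x=-2.854: |R|=1.02740 >1
So |R|<1 on (-2.8000, 0).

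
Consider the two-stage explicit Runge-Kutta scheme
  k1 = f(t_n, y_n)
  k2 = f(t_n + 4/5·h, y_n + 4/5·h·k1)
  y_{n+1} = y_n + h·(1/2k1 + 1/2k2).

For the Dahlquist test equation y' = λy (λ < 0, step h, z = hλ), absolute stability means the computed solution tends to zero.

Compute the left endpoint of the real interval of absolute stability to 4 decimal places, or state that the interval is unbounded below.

With y'=λy (z=hλ):
  k1=λy_n ⇒ h·k1=z·y_n;  k2=λ(1+4/5z)y_n ⇒ h·k2=z(1+4/5z)y_n
  y_{n+1}/y_n = 1 + 1/2z + 1/2z(1+4/5z) = 1 + z + 2/5z²
  Hence R(z) = 1 + z + 2/5z².

Need |R(x)|<1, x<0.
x=-0.95: |R|=0.4110
R=1: x+2/5x²=0 ⇒ x=−5/2=-2.5000; min R=1−1/(4·2/5)=0.3750>−1
Confirm numerically:
  x=-2.171: |R|=0.71430 <1
  x=-1.824: |R|=0.50679 <1
  x=-1.738: |R|=0.47026 <1
  x=-1.702: |R|=0.45672 <1
  x=-3.043: |R|=1.66094 >1
  x=-2.736: |R|=1.25828 >1
Interval (-2.5000, 0).

z* = -2.5000.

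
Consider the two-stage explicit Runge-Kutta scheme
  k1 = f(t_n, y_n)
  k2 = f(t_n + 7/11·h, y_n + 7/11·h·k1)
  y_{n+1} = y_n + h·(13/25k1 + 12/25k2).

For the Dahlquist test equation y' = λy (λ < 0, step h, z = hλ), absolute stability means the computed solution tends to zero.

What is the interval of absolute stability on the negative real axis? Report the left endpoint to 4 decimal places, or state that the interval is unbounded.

Test eqn y'=λy, z=hλ:
  k1=λy_n ⇒ h·k1=z·y_n;  k2=λ(1+7/11z)y_n ⇒ h·k2=z(1+7/11z)y_n
  y_{n+1}/y_n = 1 + 13/25z + 12/25z(1+7/11z) = 1 + z + 84/275z²
  Hence R(z) = 1 + z + 84/275z².

Boundary: |R(x)|=1, x<0.
x=-0.67: |R|=0.4671
R=1: x+84/275x²=0 ⇒ x=−275/84=-3.2738; min R=1−1/(4·84/275)=0.1815>−1
Confirm numerically:
  x=-2.608: |R|=0.46960 <1
  x=-2.138: |R|=0.25825 <1
  x=-1.549: |R|=0.18391 <1
  x=-3.762: |R|=1.56099 >1
  x=-3.630: |R|=1.39494 >1
  x=-3.323: |R|=1.04993 >1
Interval (-3.2738, 0).

z∈(-3.2738,0).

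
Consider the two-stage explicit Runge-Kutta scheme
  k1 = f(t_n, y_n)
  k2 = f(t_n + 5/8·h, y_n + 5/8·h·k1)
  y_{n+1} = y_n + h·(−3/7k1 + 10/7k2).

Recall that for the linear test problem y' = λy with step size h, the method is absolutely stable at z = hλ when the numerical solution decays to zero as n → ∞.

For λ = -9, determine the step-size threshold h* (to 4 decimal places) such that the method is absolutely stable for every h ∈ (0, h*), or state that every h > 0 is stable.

(-1.1200,0); λ=-9 ⇒ h* = (28/25)/9 = 0.1244.

On y'=λy, z=hλ:
  k1=λy_n ⇒ h·k1=z·y_n;  k2=λ(1+5/8z)y_n ⇒ h·k2=z(1+5/8z)y_n
  y_{n+1}/y_n = 1 − 3/7z + 10/7z(1+5/8z) = 1 + z + 25/28z²
  ⇒ R(z) = 1 + z + 25/28z².

Find x<0 with |R(x)|<1.
x=-1.24: |R|=1.1329
R=1: x+25/28x²=0 ⇒ x=−28/25=-1.1200; min R=1−1/(4·25/28)=0.7200>−1
Confirm numerically:
  x=-1.015: |R|=0.90484 <1
  x=-0.954: |R|=0.85860 <1
  x=-0.898: |R|=0.82200 <1
  x=-0.693: |R|=0.73579 <1
  x=-1.580: |R|=1.64893 >1
  x=-1.325: |R|=1.24252 >1
  x=-1.246: |R|=1.14018 >1
Interval (-1.1200, 0).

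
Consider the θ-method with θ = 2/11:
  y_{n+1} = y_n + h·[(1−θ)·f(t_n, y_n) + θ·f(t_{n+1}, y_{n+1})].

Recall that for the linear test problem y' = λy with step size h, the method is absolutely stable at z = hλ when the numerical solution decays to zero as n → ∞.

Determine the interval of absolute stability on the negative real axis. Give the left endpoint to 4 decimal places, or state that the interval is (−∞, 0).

(-3.1429, 0).

Test eqn y'=λy, z=hλ:
  y_{n+1} = y_n + z·[9/11·y_n + 2/11·y_{n+1}] ⇒ (1 − 2/11z)y_{n+1} = (1 + 9/11z)y_n
  so R(z) = (1 + 9/11z)/(1 − 2/11z).

Boundary: |R(x)|=1, x<0.
x=-0.69: |R|=0.3869
R=−1: 1+9/11x = −1+2/11x ⇒ -7/11x=2 ⇒ x=2/(-7/11)=-3.1429
Confirm numerically:
  x=-2.948: |R|=0.91927 <1
  x=-2.753: |R|=0.83467 <1
  x=-2.501: |R|=0.71922 <1
  x=-1.528: |R|=0.19579 <1
  x=-3.623: |R|=1.18420 >1
  x=-3.613: |R|=1.18057 >1
  x=-3.351: |R|=1.08231 >1
Interval (-3.1429, 0).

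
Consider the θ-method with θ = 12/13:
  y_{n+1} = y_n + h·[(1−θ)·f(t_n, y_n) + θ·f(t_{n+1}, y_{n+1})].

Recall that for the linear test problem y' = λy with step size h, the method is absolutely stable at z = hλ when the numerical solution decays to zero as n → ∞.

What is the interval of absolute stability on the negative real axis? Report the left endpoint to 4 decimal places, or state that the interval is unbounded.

Set f=λy, z=hλ:
  y_{n+1} = y_n + z·[1/13·y_n + 12/13·y_{n+1}] ⇒ (1 − 12/13z)y_{n+1} = (1 + 1/13z)y_n
  R(z) = (1 + 1/13z)/(1 − 12/13z).

Find x<0 with |R(x)|<1.
x=-0.63: |R|=0.6017
x=-2: |R|=0.2973
x=-10: |R|=0.0226
x=-100: |R|=0.0717
θ=12/13≥1/2 ⇒ |1+1/13x|<|1−12/13x| ∀x<0 ⇒ stable on all of ℝ⁻.

interval (−∞, 0).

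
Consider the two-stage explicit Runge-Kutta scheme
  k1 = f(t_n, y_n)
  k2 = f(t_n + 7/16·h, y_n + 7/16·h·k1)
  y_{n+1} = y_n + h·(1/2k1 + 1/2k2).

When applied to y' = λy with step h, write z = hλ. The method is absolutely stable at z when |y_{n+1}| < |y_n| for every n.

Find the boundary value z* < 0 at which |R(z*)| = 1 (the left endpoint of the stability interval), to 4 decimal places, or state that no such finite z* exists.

Set f=λy, z=hλ:
  k1=λy_n ⇒ h·k1=z·y_n;  k2=λ(1+7/16z)y_n ⇒ h·k2=z(1+7/16z)y_n
  y_{n+1}/y_n = 1 + 1/2z + 1/2z(1+7/16z) = 1 + z + 7/32z²
  ⇒ R(z) = 1 + z + 7/32z².

Boundary: |R(x)|=1, x<0.
x=-0.71: |R|=0.4003
R=1: x+7/32x²=0 ⇒ x=−32/7=-4.5714; min R=1−1/(4·7/32)=-0.1429>−1
Confirm numerically:
  x=-4.368: |R|=0.80562 <1
  x=-2.284: |R|=0.14286 <1
  x=-2.048: |R|=0.13050 <1
  x=-5.096: |R|=1.58477 >1
  x=-4.995: |R|=1.46282 >1
Interval (-4.5714, 0).

z* = -4.5714.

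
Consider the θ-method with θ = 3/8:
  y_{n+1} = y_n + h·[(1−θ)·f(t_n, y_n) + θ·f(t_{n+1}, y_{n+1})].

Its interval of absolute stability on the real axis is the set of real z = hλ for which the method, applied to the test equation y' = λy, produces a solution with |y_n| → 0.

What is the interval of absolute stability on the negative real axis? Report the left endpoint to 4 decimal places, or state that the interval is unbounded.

On y'=λy, z=hλ:
  y_{n+1} = y_n + z·[5/8·y_n + 3/8·y_{n+1}] ⇒ (1 − 3/8z)y_{n+1} = (1 + 5/8z)y_n
  Hence R(z) = (1 + 5/8z)/(1 − 3/8z).

Boundary: |R(x)|=1, x<0.
x=-0.33: |R|=0.7063
R=−1: 1+5/8x = −1+3/8x ⇒ -1/4x=2 ⇒ x=2/(-1/4)=-8.0000
Confirm numerically:
  x=-6.160: |R|=0.86103 <1
  x=-6.137: |R|=0.85892 <1
  x=-5.468: |R|=0.79249 <1
  x=-8.491: |R|=1.02934 >1
  x=-8.073: |R|=1.00453 >1
Interval (-8.0000, 0).

z∈(-8.0000,0).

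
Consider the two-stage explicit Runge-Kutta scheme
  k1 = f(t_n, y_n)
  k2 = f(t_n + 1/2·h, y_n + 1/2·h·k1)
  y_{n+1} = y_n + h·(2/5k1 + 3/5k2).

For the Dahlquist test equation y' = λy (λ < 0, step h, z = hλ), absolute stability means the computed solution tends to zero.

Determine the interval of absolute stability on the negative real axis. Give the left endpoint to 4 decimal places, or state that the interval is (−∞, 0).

Test eqn y'=λy, z=hλ:
  k1=λy_n ⇒ h·k1=z·y_n;  k2=λ(1+1/2z)y_n ⇒ h·k2=z(1+1/2z)y_n
  y_{n+1}/y_n = 1 + 2/5z + 3/5z(1+1/2z) = 1 + z + 3/10z²
  R(z) = 1 + z + 3/10z².

Boundary: |R(x)|=1, x<0.
x=-1.01: |R|=0.2960
R=1: x+3/10x²=0 ⇒ x=−10/3=-3.3333; min R=1−1/(4·3/10)=0.1667>−1
Confirm numerically:
  x=-1.554: |R|=0.17047 <1
  x=-1.508: |R|=0.17422 <1
  x=-1.432: |R|=0.18319 <1
  x=-3.844: |R|=1.58890 >1
  x=-3.832: |R|=1.57327 >1
  x=-3.552: |R|=1.23301 >1
Interval (-3.3333, 0).

z∈(-3.3333,0).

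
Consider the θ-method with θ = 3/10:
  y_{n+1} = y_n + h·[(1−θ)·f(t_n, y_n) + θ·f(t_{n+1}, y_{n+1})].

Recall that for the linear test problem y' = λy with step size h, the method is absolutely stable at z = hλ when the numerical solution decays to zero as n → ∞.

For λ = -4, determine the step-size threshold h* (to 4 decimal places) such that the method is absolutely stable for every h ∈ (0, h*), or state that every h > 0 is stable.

(-5.0000,0); λ=-4 ⇒ h* = (5)/4 = 1.2500.

Test eqn y'=λy, z=hλ:
  y_{n+1} = y_n + z·[7/10·y_n + 3/10·y_{n+1}] ⇒ (1 − 3/10z)y_{n+1} = (1 + 7/10z)y_n
  Hence R(z) = (1 + 7/10z)/(1 − 3/10z).

Find x<0 with |R(x)|<1.
x=-0.35: |R|=0.6833
R=−1: 1+7/10x = −1+3/10x ⇒ -2/5x=2 ⇒ x=2/(-2/5)=-5.0000
Confirm numerically:
  x=-2.367: |R|=0.38413 <1
  x=-2.323: |R|=0.36897 <1
  x=-2.001: |R|=0.25039 <1
  x=-5.436: |R|=1.06629 >1
  x=-5.246: |R|=1.03823 >1
  x=-5.022: |R|=1.00351 >1
Interval (-5.0000, 0).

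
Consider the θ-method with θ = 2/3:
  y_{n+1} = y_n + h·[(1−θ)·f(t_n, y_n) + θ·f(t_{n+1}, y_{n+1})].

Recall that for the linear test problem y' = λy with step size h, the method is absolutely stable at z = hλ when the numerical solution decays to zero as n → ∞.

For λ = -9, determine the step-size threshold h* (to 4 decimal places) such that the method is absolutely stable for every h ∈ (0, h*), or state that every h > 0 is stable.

With y'=λy (z=hλ):
  y_{n+1} = y_n + z·[1/3·y_n + 2/3·y_{n+1}] ⇒ (1 − 2/3z)y_{n+1} = (1 + 1/3z)y_n
  Hence R(z) = (1 + 1/3z)/(1 − 2/3z).

Need |R(x)|<1, x<0.
x=-1.24: |R|=0.3212
x=-2: |R|=0.1429
x=-10: |R|=0.3043
x=-100: |R|=0.4778
θ=2/3≥1/2 ⇒ |1+1/3x|<|1−2/3x| ∀x<0 ⇒ stable on all of ℝ⁻.

unbounded; (−∞, 0). Any h>0 works for λ=-9.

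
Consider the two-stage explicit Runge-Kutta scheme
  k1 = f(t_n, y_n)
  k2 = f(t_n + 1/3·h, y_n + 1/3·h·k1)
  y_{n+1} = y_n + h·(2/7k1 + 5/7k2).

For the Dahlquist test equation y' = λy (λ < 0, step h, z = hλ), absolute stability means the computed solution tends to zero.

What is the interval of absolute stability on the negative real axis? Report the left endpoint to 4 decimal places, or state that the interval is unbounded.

z∈(-4.2000,0).

Test eqn y'=λy, z=hλ:
  k1=λy_n ⇒ h·k1=z·y_n;  k2=λ(1+1/3z)y_n ⇒ h·k2=z(1+1/3z)y_n
  y_{n+1}/y_n = 1 + 2/7z + 5/7z(1+1/3z) = 1 + z + 5/21z²
  so R(z) = 1 + z + 5/21z².

Boundary: |R(x)|=1, x<0.
x=-0.67: |R|=0.4369
R=1: x+5/21x²=0 ⇒ x=−21/5=-4.2000; min R=1−1/(4·5/21)=-0.0500>−1
Confirm numerically:
  x=-3.940: |R|=0.75610 <1
  x=-3.480: |R|=0.40343 <1
  x=-2.201: |R|=0.04757 <1
  x=-4.548: |R|=1.37683 >1
  x=-4.378: |R|=1.18554 >1
Interval (-4.2000, 0).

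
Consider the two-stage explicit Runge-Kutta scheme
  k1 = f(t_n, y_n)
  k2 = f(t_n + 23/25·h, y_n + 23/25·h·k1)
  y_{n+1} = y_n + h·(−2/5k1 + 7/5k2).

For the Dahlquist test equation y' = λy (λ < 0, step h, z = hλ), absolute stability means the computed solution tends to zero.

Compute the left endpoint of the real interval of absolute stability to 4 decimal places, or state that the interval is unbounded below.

z* = -0.7764.

Set f=λy, z=hλ:
  k1=λy_n ⇒ h·k1=z·y_n;  k2=λ(1+23/25z)y_n ⇒ h·k2=z(1+23/25z)y_n
  y_{n+1}/y_n = 1 − 2/5z + 7/5z(1+23/25z) = 1 + z + 161/125z²
  so R(z) = 1 + z + 161/125z².

Find x<0 with |R(x)|<1.
x=-0.87: |R|=1.1049
R=1: x+161/125x²=0 ⇒ x=−125/161=-0.7764; min R=1−1/(4·161/125)=0.8059>−1
Confirm numerically:
  x=-0.643: |R|=0.88952 <1
  x=-0.559: |R|=0.84348 <1
  x=-0.506: |R|=0.82377 <1
  x=-1.301: |R|=1.87907 >1
  x=-1.236: |R|=1.73167 >1
  x=-0.999: |R|=1.28643 >1
Stable set (-0.7764, 0).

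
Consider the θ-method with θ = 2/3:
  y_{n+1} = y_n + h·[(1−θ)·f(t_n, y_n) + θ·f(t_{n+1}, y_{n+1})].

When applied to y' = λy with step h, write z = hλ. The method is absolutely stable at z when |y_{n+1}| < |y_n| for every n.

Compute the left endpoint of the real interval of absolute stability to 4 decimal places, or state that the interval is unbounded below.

Set f=λy, z=hλ:
  y_{n+1} = y_n + z·[1/3·y_n + 2/3·y_{n+1}] ⇒ (1 − 2/3z)y_{n+1} = (1 + 1/3z)y_n
  so R(z) = (1 + 1/3z)/(1 − 2/3z).

Solve |R(x)|<1 on ℝ⁻.
x=-1.12: |R|=0.3588
x=-2: |R|=0.1429
x=-10: |R|=0.3043
x=-100: |R|=0.4778
θ=2/3≥1/2 ⇒ |1+1/3x|<|1−2/3x| ∀x<0 ⇒ stable on all of ℝ⁻.

unbounded; (−∞, 0).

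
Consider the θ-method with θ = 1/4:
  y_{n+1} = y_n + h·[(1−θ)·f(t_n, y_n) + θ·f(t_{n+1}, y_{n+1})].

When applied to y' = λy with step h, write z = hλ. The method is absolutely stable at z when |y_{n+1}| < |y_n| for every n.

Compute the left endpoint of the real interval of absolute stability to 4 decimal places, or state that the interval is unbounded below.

With y'=λy (z=hλ):
  y_{n+1} = y_n + z·[3/4·y_n + 1/4·y_{n+1}] ⇒ (1 − 1/4z)y_{n+1} = (1 + 3/4z)y_n
  Hence R(z) = (1 + 3/4z)/(1 − 1/4z).

Boundary: |R(x)|=1, x<0.
x=-0.38: |R|=0.6530
R=−1: 1+3/4x = −1+1/4x ⇒ -1/2x=2 ⇒ x=2/(-1/2)=-4.0000
Confirm numerically:
  x=-3.835: |R|=0.95788 <1
  x=-3.218: |R|=0.78332 <1
  x=-2.504: |R|=0.53998 <1
  x=-4.328: |R|=1.07877 >1
  x=-4.319: |R|=1.07669 >1
So |R|<1 on (-4.0000, 0).

left endpoint -4.0000.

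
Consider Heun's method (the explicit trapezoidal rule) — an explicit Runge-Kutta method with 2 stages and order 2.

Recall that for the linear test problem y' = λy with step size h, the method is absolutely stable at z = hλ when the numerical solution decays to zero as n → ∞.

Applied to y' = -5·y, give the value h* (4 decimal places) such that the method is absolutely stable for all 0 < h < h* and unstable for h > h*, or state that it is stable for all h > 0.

(-2.0000,0); λ=-5 ⇒ h* = 0.4000.

Set f=λy, z=hλ:
  order 2, 2-stage ⇒ R(z)=1+z+z^2/2
  (e.g. R(-0.58)=0.58820, |R|=0.58820)

Need |R(x)|<1, x<0.
x=-0.58: |R|=0.5882
|R(-1.74)|=0.7738 |R(-1.72)|=0.7592 |R(-0.52)|=0.6152
Bisect:
  x_lo=-2.5053 |R|=1.6329  x_hi=-0.3211 |R|=0.7305
  mid=-1.41316 |R|=0.58535 →hi
  mid=-1.95922 |R|=0.96005 →hi
  mid=-2.23224 |R|=1.25921 →lo
  mid=-2.09573 |R|=1.10031 →lo
  mid=-2.02747 |R|=1.02785 →lo
  mid=-1.99334 |R|=0.99337 →hi
  mid=-2.01041 |R|=1.01046 →lo
  ...
  [-2.00001,-1.99988] ⇒ x*=-2.0000
Stable set (-2.0000, 0).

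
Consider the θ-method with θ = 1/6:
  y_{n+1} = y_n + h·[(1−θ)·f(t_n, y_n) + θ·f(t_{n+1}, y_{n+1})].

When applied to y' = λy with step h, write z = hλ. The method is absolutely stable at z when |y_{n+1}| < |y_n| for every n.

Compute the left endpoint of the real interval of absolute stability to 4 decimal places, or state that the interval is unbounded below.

z* = -3.0000.

With y'=λy (z=hλ):
  y_{n+1} = y_n + z·[5/6·y_n + 1/6·y_{n+1}] ⇒ (1 − 1/6z)y_{n+1} = (1 + 5/6z)y_n
  R(z) = (1 + 5/6z)/(1 − 1/6z).

Solve |R(x)|<1 on ℝ⁻.
x=-0.8: |R|=0.2941
R=−1: 1+5/6x = −1+1/6x ⇒ -2/3x=2 ⇒ x=2/(-2/3)=-3.0000
Confirm numerically:
  x=-2.620: |R|=0.82367 <1
  x=-2.327: |R|=0.67671 <1
  x=-1.266: |R|=0.04542 <1
  x=-3.222: |R|=1.09629 >1
  x=-3.133: |R|=1.05825 >1
  x=-3.028: |R|=1.01241 >1
Stable set (-3.0000, 0).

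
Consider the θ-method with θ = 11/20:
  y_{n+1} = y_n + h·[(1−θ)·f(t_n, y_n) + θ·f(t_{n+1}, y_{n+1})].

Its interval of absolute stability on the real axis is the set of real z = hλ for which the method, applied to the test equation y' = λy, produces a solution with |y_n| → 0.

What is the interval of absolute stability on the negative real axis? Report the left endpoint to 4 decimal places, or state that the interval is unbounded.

With y'=λy (z=hλ):
  y_{n+1} = y_n + z·[9/20·y_n + 11/20·y_{n+1}] ⇒ (1 − 11/20z)y_{n+1} = (1 + 9/20z)y_n
  Hence R(z) = (1 + 9/20z)/(1 − 11/20z).

Need |R(x)|<1, x<0.
x=-0.64: |R|=0.5266
x=-2: |R|=0.0476
x=-10: |R|=0.5385
x=-100: |R|=0.7857
θ=11/20≥1/2 ⇒ |1+9/20x|<|1−11/20x| ∀x<0 ⇒ stable on all of ℝ⁻.

interval (−∞, 0).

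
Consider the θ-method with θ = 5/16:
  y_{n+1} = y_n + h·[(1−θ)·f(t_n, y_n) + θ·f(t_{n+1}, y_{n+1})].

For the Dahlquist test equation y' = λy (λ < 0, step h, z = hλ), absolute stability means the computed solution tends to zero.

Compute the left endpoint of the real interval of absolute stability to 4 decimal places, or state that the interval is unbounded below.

Test eqn y'=λy, z=hλ:
  y_{n+1} = y_n + z·[11/16·y_n + 5/16·y_{n+1}] ⇒ (1 − 5/16z)y_{n+1} = (1 + 11/16z)y_n
  R(z) = (1 + 11/16z)/(1 − 5/16z).

Solve |R(x)|<1 on ℝ⁻.
x=-1.35: |R|=0.0505
R=−1: 1+11/16x = −1+5/16x ⇒ -3/8x=2 ⇒ x=2/(-3/8)=-5.3333
Confirm numerically:
  x=-5.140: |R|=0.97218 <1
  x=-4.022: |R|=0.78211 <1
  x=-3.093: |R|=0.57280 <1
  x=-2.453: |R|=0.38857 <1
  x=-5.723: |R|=1.05240 >1
  x=-5.630: |R|=1.04032 >1
  x=-5.516: |R|=1.02515 >1
Interval (-5.3333, 0).

left endpoint -5.3333.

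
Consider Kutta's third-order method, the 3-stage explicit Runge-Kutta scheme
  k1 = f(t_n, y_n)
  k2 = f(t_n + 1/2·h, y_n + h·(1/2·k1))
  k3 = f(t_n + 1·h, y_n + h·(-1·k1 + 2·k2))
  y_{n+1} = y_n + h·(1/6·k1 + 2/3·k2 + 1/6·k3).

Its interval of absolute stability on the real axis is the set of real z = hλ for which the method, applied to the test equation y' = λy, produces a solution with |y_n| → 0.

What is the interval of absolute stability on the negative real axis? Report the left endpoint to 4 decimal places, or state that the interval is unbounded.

With y'=λy (z=hλ):
  order 3, 3-stage ⇒ R(z)=1+z+z^2/2+z^3/6
  (e.g. R(-0.46)=0.62958, |R|=0.62958)

Solve |R(x)|<1 on ℝ⁻.
x=-0.46: |R|=0.6296
|R(-2.69)|=1.3161 |R(-2.26)|=0.6301 |R(-1.37)|=0.1399
Bisect:
  x_lo=-3.3433 |R|=2.9830  x_hi=-0.1232 |R|=0.8841
  mid=-1.73325 |R|=0.09900 →hi
  mid=-2.53830 |R|=1.04251 →lo
  mid=-2.13578 |R|=0.47874 →hi
  mid=-2.33704 |R|=0.73355 →hi
  mid=-2.43767 |R|=0.88075 →hi
  mid=-2.48798 |R|=0.95975 →hi
  mid=-2.51314 |R|=1.00065 →lo
  mid=-2.50056 |R|=0.98008 →hi
  ...
  [-2.51275,-2.51255] ⇒ x*=-2.5127
Stable set (-2.5127, 0).

(-2.5127, 0).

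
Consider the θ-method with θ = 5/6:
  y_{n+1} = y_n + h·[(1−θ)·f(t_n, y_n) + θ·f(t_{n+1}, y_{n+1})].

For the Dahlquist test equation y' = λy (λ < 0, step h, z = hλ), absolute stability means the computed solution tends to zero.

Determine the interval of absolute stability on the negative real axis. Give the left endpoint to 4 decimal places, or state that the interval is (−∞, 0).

With y'=λy (z=hλ):
  y_{n+1} = y_n + z·[1/6·y_n + 5/6·y_{n+1}] ⇒ (1 − 5/6z)y_{n+1} = (1 + 1/6z)y_n
  so R(z) = (1 + 1/6z)/(1 − 5/6z).

Solve |R(x)|<1 on ℝ⁻.
x=-0.39: |R|=0.7057
x=-2: |R|=0.2500
x=-10: |R|=0.0714
x=-100: |R|=0.1858
θ=5/6≥1/2 ⇒ |1+1/6x|<|1−5/6x| ∀x<0 ⇒ stable on all of ℝ⁻.

interval (−∞, 0).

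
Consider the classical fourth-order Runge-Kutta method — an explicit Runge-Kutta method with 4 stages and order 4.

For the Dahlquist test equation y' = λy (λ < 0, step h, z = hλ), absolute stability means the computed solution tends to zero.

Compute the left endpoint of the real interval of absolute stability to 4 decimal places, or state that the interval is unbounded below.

Set f=λy, z=hλ:
  order 4, 4-stage ⇒ R(z)=1+z+z^2/2+z^3/6+z^4/24
  (e.g. R(-0.35)=0.70473, |R|=0.70473)

Find x<0 with |R(x)|<1.
x=-0.35: |R|=0.7047
|R(-3.04)|=1.4570 |R(-2.51)|=0.6583 |R(-2.25)|=0.4507
Bisect:
  x_lo=-3.2406 |R|=1.9334  x_hi=-0.3196 |R|=0.7265
  mid=-1.78010 |R|=0.28254 →hi
  mid=-2.51036 |R|=0.65867 →hi
  mid=-2.87549 |R|=1.14472 →lo
  mid=-2.69292 |R|=0.86943 →hi
  mid=-2.78420 |R|=0.99836 →hi
  mid=-2.82985 |R|=1.06927 →lo
  mid=-2.80702 |R|=1.03326 →lo
  mid=-2.79561 |R|=1.01567 →lo
  ...
  [-2.78545,-2.78527] ⇒ x*=-2.7853
Interval (-2.7853, 0).

z* = -2.7853.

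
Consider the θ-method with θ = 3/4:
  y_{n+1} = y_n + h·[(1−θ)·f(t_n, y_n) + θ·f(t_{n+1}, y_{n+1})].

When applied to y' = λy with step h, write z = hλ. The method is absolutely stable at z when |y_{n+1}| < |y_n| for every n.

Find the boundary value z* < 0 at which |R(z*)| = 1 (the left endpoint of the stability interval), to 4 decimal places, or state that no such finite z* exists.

Test eqn y'=λy, z=hλ:
  y_{n+1} = y_n + z·[1/4·y_n + 3/4·y_{n+1}] ⇒ (1 − 3/4z)y_{n+1} = (1 + 1/4z)y_n
  ⇒ R(z) = (1 + 1/4z)/(1 − 3/4z).

Solve |R(x)|<1 on ℝ⁻.
x=-1.4: |R|=0.3171
x=-2: |R|=0.2000
x=-10: |R|=0.1765
x=-100: |R|=0.3158
θ=3/4≥1/2 ⇒ |1+1/4x|<|1−3/4x| ∀x<0 ⇒ interval (−∞,0).

(−∞, 0) — no finite endpoint.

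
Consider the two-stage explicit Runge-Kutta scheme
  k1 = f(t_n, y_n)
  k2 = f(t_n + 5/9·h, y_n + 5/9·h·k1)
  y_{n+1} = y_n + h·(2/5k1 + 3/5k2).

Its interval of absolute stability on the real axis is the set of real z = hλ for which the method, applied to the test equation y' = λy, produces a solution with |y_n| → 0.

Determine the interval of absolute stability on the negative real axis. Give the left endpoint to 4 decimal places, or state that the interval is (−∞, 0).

(-3.0000, 0).

On y'=λy, z=hλ:
  k1=λy_n ⇒ h·k1=z·y_n;  k2=λ(1+5/9z)y_n ⇒ h·k2=z(1+5/9z)y_n
  y_{n+1}/y_n = 1 + 2/5z + 3/5z(1+5/9z) = 1 + z + 1/3z²
  R(z) = 1 + z + 1/3z².

Solve |R(x)|<1 on ℝ⁻.
x=-0.43: |R|=0.6316
R=1: x+1/3x²=0 ⇒ x=−3=-3.0000; min R=1−1/(4·1/3)=0.2500>−1
Confirm numerically:
  x=-2.241: |R|=0.43303 <1
  x=-1.860: |R|=0.29320 <1
  x=-1.731: |R|=0.26779 <1
  x=-3.143: |R|=1.14982 >1
  x=-3.130: |R|=1.13563 >1
Interval (-3.0000, 0).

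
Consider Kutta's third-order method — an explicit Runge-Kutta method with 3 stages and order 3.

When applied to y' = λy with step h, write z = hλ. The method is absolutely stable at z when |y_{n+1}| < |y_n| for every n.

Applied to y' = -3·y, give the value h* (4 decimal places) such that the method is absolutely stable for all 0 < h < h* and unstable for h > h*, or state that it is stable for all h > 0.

With y'=λy (z=hλ):
  order 3, 3-stage ⇒ R(z)=1+z+z^2/2+z^3/6
  (e.g. R(-0.69)=0.49330, |R|=0.49330)

Need |R(x)|<1, x<0.
x=-0.69: |R|=0.4933
|R(-1.97)|=0.3038 |R(-1.85)|=0.1940 |R(-1.11)|=0.2781
Bisect:
  x_lo=-3.2594 |R|=2.7186  x_hi=-0.0611 |R|=0.9407
  mid=-1.66025 |R|=0.04476 →hi
  mid=-2.45981 |R|=0.91505 →hi
  mid=-2.85958 |R|=1.66821 →lo
  mid=-2.65969 |R|=1.25848 →lo
  mid=-2.55975 |R|=1.07897 →lo
  mid=-2.50978 |R|=0.99513 →hi
  mid=-2.53476 |R|=1.03657 →lo
  ...
  [-2.51290,-2.51271] ⇒ x*=-2.5127
Stable set (-2.5127, 0).

(-2.5127,0); λ=-3 ⇒ h* = 0.8376.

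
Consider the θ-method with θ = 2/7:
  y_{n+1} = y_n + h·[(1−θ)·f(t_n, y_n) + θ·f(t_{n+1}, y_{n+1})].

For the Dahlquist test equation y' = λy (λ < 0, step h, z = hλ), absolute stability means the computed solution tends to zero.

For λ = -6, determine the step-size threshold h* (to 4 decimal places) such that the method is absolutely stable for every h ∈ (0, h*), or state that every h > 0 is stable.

(-4.6667,0); λ=-6 ⇒ h* = (14/3)/6 = 0.7778.

Test eqn y'=λy, z=hλ:
  y_{n+1} = y_n + z·[5/7·y_n + 2/7·y_{n+1}] ⇒ (1 − 2/7z)y_{n+1} = (1 + 5/7z)y_n
  ⇒ R(z) = (1 + 5/7z)/(1 − 2/7z).

Need |R(x)|<1, x<0.
x=-0.6: |R|=0.4878
R=−1: 1+5/7x = −1+2/7x ⇒ -3/7x=2 ⇒ x=2/(-3/7)=-4.6667
Confirm numerically:
  x=-4.297: |R|=0.92888 <1
  x=-2.661: |R|=0.51169 <1
  x=-2.435: |R|=0.43597 <1
  x=-5.191: |R|=1.09050 >1
  x=-4.734: |R|=1.01227 >1
Interval (-4.6667, 0).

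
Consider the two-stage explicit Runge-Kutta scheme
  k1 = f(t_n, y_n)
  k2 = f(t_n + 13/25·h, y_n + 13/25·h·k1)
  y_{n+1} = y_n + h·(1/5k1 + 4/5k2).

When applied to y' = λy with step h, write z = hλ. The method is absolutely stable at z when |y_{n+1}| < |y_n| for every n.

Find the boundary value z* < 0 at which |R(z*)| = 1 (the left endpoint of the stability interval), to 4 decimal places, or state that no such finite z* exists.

With y'=λy (z=hλ):
  k1=λy_n ⇒ h·k1=z·y_n;  k2=λ(1+13/25z)y_n ⇒ h·k2=z(1+13/25z)y_n
  y_{n+1}/y_n = 1 + 1/5z + 4/5z(1+13/25z) = 1 + z + 52/125z²
  ⇒ R(z) = 1 + z + 52/125z².

Find x<0 with |R(x)|<1.
x=-1.77: |R|=0.5333
R=1: x+52/125x²=0 ⇒ x=−125/52=-2.4038; min R=1−1/(4·52/125)=0.3990>−1
Confirm numerically:
  x=-2.164: |R|=0.78408 <1
  x=-1.470: |R|=0.42893 <1
  x=-1.373: |R|=0.41121 <1
  x=-1.225: |R|=0.39926 <1
  x=-2.705: |R|=1.33888 >1
  x=-2.485: |R|=1.08389 >1
Interval (-2.4038, 0).

z* = -2.4038.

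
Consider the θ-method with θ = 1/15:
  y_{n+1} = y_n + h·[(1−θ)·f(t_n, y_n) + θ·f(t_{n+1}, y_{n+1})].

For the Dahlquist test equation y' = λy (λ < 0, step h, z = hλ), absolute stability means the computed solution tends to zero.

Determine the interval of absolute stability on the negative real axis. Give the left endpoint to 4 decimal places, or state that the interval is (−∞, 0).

(-2.3077, 0).

On y'=λy, z=hλ:
  y_{n+1} = y_n + z·[14/15·y_n + 1/15·y_{n+1}] ⇒ (1 − 1/15z)y_{n+1} = (1 + 14/15z)y_n
  R(z) = (1 + 14/15z)/(1 − 1/15z).

Solve |R(x)|<1 on ℝ⁻.
x=-0.6: |R|=0.4231
R=−1: 1+14/15x = −1+1/15x ⇒ -13/15x=2 ⇒ x=2/(-13/15)=-2.3077
Confirm numerically:
  x=-1.389: |R|=0.27128 <1
  x=-1.314: |R|=0.20816 <1
  x=-1.204: |R|=0.11454 <1
  x=-2.770: |R|=1.33821 >1
  x=-2.500: |R|=1.14286 >1
So |R|<1 on (-2.3077, 0).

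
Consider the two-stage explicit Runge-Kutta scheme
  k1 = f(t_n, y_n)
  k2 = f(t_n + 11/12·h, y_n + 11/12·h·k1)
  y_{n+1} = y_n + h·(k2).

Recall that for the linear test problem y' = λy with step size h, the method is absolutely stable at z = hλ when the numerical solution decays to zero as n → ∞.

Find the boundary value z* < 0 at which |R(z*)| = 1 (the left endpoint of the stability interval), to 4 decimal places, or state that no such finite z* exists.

Test eqn y'=λy, z=hλ:
  k1=λy_n ⇒ h·k1=z·y_n;  k2=λ(1+11/12z)y_n ⇒ h·k2=z(1+11/12z)y_n
  y_{n+1}/y_n = 1 + z(1+11/12z) = 1 + z + 11/12z²
  Hence R(z) = 1 + z + 11/12z².

Boundary: |R(x)|=1, x<0.
x=-0.66: |R|=0.7393
R=1: x+11/12x²=0 ⇒ x=−12/11=-1.0909; min R=1−1/(4·11/12)=0.7273>−1
Confirm numerically:
  x=-1.005: |R|=0.92086 <1
  x=-0.980: |R|=0.90037 <1
  x=-0.804: |R|=0.78855 <1
  x=-0.776: |R|=0.77599 <1
  x=-1.566: |R|=1.68199 >1
  x=-1.206: |R|=1.12723 >1
Stable set (-1.0909, 0).

z* = -1.0909.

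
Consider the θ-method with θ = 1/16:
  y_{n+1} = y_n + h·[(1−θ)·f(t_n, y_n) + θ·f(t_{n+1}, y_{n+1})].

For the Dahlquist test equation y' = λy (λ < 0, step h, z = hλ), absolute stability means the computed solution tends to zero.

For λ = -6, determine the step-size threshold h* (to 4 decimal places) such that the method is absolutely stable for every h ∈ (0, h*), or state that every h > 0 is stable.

Set f=λy, z=hλ:
  y_{n+1} = y_n + z·[15/16·y_n + 1/16·y_{n+1}] ⇒ (1 − 1/16z)y_{n+1} = (1 + 15/16z)y_n
  R(z) = (1 + 15/16z)/(1 − 1/16z).

Need |R(x)|<1, x<0.
x=-0.81: |R|=0.2290
R=−1: 1+15/16x = −1+1/16x ⇒ -7/8x=2 ⇒ x=2/(-7/8)=-2.2857
Confirm numerically:
  x=-2.173: |R|=0.91317 <1
  x=-1.939: |R|=0.72942 <1
  x=-1.938: |R|=0.72862 <1
  x=-2.870: |R|=1.43349 >1
  x=-2.832: |R|=1.40612 >1
  x=-2.311: |R|=1.01933 >1
So |R|<1 on (-2.2857, 0).

(-2.2857,0); λ=-6 ⇒ h* = (16/7)/6 = 0.3810.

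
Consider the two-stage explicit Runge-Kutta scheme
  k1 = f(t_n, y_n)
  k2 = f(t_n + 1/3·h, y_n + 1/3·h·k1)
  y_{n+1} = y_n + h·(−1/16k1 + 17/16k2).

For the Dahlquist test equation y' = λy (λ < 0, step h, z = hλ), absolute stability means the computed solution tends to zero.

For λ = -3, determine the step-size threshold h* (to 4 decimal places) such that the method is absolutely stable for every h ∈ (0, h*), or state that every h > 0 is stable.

(-2.8235,0); λ=-3 ⇒ h* = (48/17)/3 = 0.9412.

On y'=λy, z=hλ:
  k1=λy_n ⇒ h·k1=z·y_n;  k2=λ(1+1/3z)y_n ⇒ h·k2=z(1+1/3z)y_n
  y_{n+1}/y_n = 1 − 1/16z + 17/16z(1+1/3z) = 1 + z + 17/48z²
  so R(z) = 1 + z + 17/48z².

Solve |R(x)|<1 on ℝ⁻.
x=-0.75: |R|=0.4492
R=1: x+17/48x²=0 ⇒ x=−48/17=-2.8235; min R=1−1/(4·17/48)=0.2941>−1
Confirm numerically:
  x=-2.275: |R|=0.55803 <1
  x=-1.440: |R|=0.29440 <1
  x=-1.385: |R|=0.29437 <1
  x=-1.331: |R|=0.29643 <1
  x=-2.906: |R|=1.08488 >1
  x=-2.887: |R|=1.06490 >1
Interval (-2.8235, 0).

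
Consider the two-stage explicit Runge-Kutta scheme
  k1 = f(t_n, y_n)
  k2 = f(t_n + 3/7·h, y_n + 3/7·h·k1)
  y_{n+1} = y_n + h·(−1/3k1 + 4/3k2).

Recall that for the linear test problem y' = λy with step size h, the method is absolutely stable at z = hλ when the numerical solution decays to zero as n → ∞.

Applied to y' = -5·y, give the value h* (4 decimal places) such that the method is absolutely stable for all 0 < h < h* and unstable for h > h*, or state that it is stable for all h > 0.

On y'=λy, z=hλ:
  k1=λy_n ⇒ h·k1=z·y_n;  k2=λ(1+3/7z)y_n ⇒ h·k2=z(1+3/7z)y_n
  y_{n+1}/y_n = 1 − 1/3z + 4/3z(1+3/7z) = 1 + z + 4/7z²
  Hence R(z) = 1 + z + 4/7z².

Boundary: |R(x)|=1, x<0.
x=-1.06: |R|=0.5821
R=1: x+4/7x²=0 ⇒ x=−7/4=-1.7500; min R=1−1/(4·4/7)=0.5625>−1
Confirm numerically:
  x=-1.653: |R|=0.90838 <1
  x=-1.589: |R|=0.85381 <1
  x=-1.441: |R|=0.74556 <1
  x=-0.754: |R|=0.57087 <1
  x=-2.170: |R|=1.52080 >1
  x=-2.069: |R|=1.37715 >1
  x=-2.042: |R|=1.34072 >1
Interval (-1.7500, 0).

(-1.7500,0); λ=-5 ⇒ h* = (7/4)/5 = 0.3500.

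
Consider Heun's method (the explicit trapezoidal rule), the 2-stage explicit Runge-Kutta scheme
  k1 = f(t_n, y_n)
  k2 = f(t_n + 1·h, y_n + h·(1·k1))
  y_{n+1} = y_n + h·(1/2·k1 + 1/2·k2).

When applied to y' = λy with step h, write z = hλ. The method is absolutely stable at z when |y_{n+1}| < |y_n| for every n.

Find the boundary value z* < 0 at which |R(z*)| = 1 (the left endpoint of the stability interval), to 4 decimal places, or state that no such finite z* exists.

Test eqn y'=λy, z=hλ:
  order 2, 2-stage ⇒ R(z)=1+z+z^2/2
  (e.g. R(-0.76)=0.52880, |R|=0.52880)

Need |R(x)|<1, x<0.
x=-0.76: |R|=0.5288
|R(-1.64)|=0.7048 |R(-1.61)|=0.6861 |R(-1.39)|=0.5760
Bisect:
  x_lo=-2.7113 |R|=1.9642  x_hi=-0.0944 |R|=0.9100
  mid=-1.40284 |R|=0.58114 →hi
  mid=-2.05706 |R|=1.05868 →lo
  mid=-1.72995 |R|=0.76641 →hi
  mid=-1.89350 |R|=0.89917 →hi
  mid=-1.97528 |R|=0.97558 →hi
  mid=-2.01617 |R|=1.01630 →lo
  mid=-1.99572 |R|=0.99573 →hi
  mid=-2.00594 |R|=1.00596 →lo
  mid=-2.00083 |R|=1.00083 →lo
  ...
  [-2.00003,-1.99988] ⇒ x*=-2.0000
Stable set (-2.0000, 0).

left endpoint -2.0000.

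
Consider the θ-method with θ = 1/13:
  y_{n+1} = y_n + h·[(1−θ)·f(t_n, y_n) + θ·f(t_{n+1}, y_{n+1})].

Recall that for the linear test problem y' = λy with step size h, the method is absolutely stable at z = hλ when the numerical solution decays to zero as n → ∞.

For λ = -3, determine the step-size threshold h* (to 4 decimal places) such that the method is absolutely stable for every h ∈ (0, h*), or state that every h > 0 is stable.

Test eqn y'=λy, z=hλ:
  y_{n+1} = y_n + z·[12/13·y_n + 1/13·y_{n+1}] ⇒ (1 − 1/13z)y_{n+1} = (1 + 12/13z)y_n
  Hence R(z) = (1 + 12/13z)/(1 − 1/13z).

Boundary: |R(x)|=1, x<0.
x=-1.72: |R|=0.5190
R=−1: 1+12/13x = −1+1/13x ⇒ -11/13x=2 ⇒ x=2/(-11/13)=-2.3636
Confirm numerically:
  x=-1.653: |R|=0.46653 <1
  x=-1.450: |R|=0.30450 <1
  x=-1.255: |R|=0.14451 <1
  x=-0.980: |R|=0.08870 <1
  x=-2.720: |R|=1.24936 >1
  x=-2.581: |R|=1.15346 >1
  x=-2.504: |R|=1.09959 >1
Interval (-2.3636, 0).

(-2.3636,0); λ=-3 ⇒ h* = (26/11)/3 = 0.7879.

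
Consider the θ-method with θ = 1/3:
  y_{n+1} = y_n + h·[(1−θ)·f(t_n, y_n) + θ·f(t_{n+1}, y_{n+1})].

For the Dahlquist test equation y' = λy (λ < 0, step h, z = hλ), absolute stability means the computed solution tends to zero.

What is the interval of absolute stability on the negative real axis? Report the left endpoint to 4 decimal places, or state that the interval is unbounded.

On y'=λy, z=hλ:
  y_{n+1} = y_n + z·[2/3·y_n + 1/3·y_{n+1}] ⇒ (1 − 1/3z)y_{n+1} = (1 + 2/3z)y_n
  so R(z) = (1 + 2/3z)/(1 − 1/3z).

Find x<0 with |R(x)|<1.
x=-0.63: |R|=0.4793
R=−1: 1+2/3x = −1+1/3x ⇒ -1/3x=2 ⇒ x=2/(-1/3)=-6.0000
Confirm numerically:
  x=-4.943: |R|=0.86693 <1
  x=-3.521: |R|=0.61984 <1
  x=-3.483: |R|=0.61175 <1
  x=-6.503: |R|=1.05293 >1
  x=-6.402: |R|=1.04276 >1
  x=-6.048: |R|=1.00531 >1
Interval (-6.0000, 0).

z∈(-6.0000,0).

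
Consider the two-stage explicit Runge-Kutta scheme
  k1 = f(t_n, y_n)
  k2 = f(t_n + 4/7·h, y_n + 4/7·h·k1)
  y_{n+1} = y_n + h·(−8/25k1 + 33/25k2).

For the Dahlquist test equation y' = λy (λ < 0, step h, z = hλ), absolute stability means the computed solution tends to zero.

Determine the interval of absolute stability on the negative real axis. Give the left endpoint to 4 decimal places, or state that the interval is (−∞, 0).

With y'=λy (z=hλ):
  k1=λy_n ⇒ h·k1=z·y_n;  k2=λ(1+4/7z)y_n ⇒ h·k2=z(1+4/7z)y_n
  y_{n+1}/y_n = 1 − 8/25z + 33/25z(1+4/7z) = 1 + z + 132/175z²
  ⇒ R(z) = 1 + z + 132/175z².

Find x<0 with |R(x)|<1.
x=-0.99: |R|=0.7493
R=1: x+132/175x²=0 ⇒ x=−175/132=-1.3258; min R=1−1/(4·132/175)=0.6686>−1
Confirm numerically:
  x=-0.765: |R|=0.67643 <1
  x=-0.754: |R|=0.67482 <1
  x=-0.663: |R|=0.66856 <1
  x=-0.649: |R|=0.66871 <1
  x=-1.707: |R|=1.49087 >1
  x=-1.682: |R|=1.45197 >1
Stable set (-1.3258, 0).

z∈(-1.3258,0).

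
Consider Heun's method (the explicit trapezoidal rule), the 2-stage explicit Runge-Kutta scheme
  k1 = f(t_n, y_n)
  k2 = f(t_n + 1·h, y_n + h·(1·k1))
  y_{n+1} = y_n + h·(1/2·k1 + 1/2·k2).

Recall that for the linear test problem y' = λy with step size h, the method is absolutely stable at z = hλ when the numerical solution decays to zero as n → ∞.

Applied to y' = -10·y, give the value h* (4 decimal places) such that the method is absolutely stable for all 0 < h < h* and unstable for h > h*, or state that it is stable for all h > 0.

(-2.0000,0); λ=-10 ⇒ h* = 0.2000.

Test eqn y'=λy, z=hλ:
  order 2, 2-stage ⇒ R(z)=1+z+z^2/2
  (e.g. R(-0.91)=0.50405, |R|=0.50405)

Solve |R(x)|<1 on ℝ⁻.
x=-0.91: |R|=0.5041
|R(-0.85)|=0.5112 |R(-0.82)|=0.5162 |R(-0.58)|=0.5882
Bisect:
  x_lo=-2.6882 |R|=1.9250  x_hi=-0.3114 |R|=0.7371
  mid=-1.49980 |R|=0.62490 →hi
  mid=-2.09401 |R|=1.09843 →lo
  mid=-1.79691 |R|=0.81753 →hi
  mid=-1.94546 |R|=0.94695 →hi
  mid=-2.01973 |R|=1.01993 →lo
  mid=-1.98260 |R|=0.98275 →hi
  mid=-2.00116 |R|=1.00117 →lo
  mid=-1.99188 |R|=0.99191 →hi
  mid=-1.99652 |R|=0.99653 →hi
  ...
  [-2.00000,-1.99986] ⇒ x*=-2.0000
Stable set (-2.0000, 0).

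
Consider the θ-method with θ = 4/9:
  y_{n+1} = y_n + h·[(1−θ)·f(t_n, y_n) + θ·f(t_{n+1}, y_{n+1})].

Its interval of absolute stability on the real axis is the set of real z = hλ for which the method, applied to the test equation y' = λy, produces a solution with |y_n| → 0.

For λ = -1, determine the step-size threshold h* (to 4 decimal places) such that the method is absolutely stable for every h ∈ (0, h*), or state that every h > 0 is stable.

(-18.0000,0); λ=-1 ⇒ h* = (18)/1 = 18.0000.

Set f=λy, z=hλ:
  y_{n+1} = y_n + z·[5/9·y_n + 4/9·y_{n+1}] ⇒ (1 − 4/9z)y_{n+1} = (1 + 5/9z)y_n
  so R(z) = (1 + 5/9z)/(1 − 4/9z).

Need |R(x)|<1, x<0.
x=-0.45: |R|=0.6250
R=−1: 1+5/9x = −1+4/9x ⇒ -1/9x=2 ⇒ x=2/(-1/9)=-18.0000
Confirm numerically:
  x=-17.431: |R|=0.99277 <1
  x=-9.575: |R|=0.82188 <1
  x=-7.756: |R|=0.74405 <1
  x=-7.581: |R|=0.73505 <1
  x=-18.469: |R|=1.00566 >1
  x=-18.431: |R|=1.00521 >1
  x=-18.090: |R|=1.00111 >1
So |R|<1 on (-18.0000, 0).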